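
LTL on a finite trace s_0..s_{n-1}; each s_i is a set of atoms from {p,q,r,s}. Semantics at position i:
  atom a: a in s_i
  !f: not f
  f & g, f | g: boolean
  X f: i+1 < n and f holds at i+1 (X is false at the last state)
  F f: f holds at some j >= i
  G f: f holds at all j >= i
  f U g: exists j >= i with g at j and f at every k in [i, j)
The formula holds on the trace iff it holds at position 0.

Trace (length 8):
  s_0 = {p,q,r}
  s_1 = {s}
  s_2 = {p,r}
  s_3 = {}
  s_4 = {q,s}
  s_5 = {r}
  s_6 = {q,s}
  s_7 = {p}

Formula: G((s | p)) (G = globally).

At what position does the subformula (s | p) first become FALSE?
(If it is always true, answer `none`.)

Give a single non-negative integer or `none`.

Answer: 3

Derivation:
s_0={p,q,r}: (s | p)=True s=False p=True
s_1={s}: (s | p)=True s=True p=False
s_2={p,r}: (s | p)=True s=False p=True
s_3={}: (s | p)=False s=False p=False
s_4={q,s}: (s | p)=True s=True p=False
s_5={r}: (s | p)=False s=False p=False
s_6={q,s}: (s | p)=True s=True p=False
s_7={p}: (s | p)=True s=False p=True
G((s | p)) holds globally = False
First violation at position 3.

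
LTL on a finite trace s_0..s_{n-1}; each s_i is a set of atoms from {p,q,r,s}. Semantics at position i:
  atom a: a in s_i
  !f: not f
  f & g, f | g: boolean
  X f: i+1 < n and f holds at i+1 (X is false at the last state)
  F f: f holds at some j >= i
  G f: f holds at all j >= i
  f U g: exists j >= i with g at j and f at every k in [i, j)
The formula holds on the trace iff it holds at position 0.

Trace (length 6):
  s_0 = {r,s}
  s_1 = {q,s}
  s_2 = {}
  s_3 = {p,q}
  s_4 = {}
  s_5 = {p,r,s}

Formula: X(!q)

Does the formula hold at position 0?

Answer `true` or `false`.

s_0={r,s}: X(!q)=False !q=True q=False
s_1={q,s}: X(!q)=True !q=False q=True
s_2={}: X(!q)=False !q=True q=False
s_3={p,q}: X(!q)=True !q=False q=True
s_4={}: X(!q)=True !q=True q=False
s_5={p,r,s}: X(!q)=False !q=True q=False

Answer: false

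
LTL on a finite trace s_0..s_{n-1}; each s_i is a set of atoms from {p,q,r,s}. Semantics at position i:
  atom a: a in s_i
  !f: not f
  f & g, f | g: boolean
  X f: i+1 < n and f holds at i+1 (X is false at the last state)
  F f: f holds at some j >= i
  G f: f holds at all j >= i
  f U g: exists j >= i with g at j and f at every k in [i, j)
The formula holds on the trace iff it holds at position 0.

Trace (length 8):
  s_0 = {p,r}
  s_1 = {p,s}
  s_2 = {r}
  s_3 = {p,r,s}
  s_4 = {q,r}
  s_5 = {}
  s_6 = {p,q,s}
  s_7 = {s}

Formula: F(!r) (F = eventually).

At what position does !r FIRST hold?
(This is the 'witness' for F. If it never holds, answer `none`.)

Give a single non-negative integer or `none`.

Answer: 1

Derivation:
s_0={p,r}: !r=False r=True
s_1={p,s}: !r=True r=False
s_2={r}: !r=False r=True
s_3={p,r,s}: !r=False r=True
s_4={q,r}: !r=False r=True
s_5={}: !r=True r=False
s_6={p,q,s}: !r=True r=False
s_7={s}: !r=True r=False
F(!r) holds; first witness at position 1.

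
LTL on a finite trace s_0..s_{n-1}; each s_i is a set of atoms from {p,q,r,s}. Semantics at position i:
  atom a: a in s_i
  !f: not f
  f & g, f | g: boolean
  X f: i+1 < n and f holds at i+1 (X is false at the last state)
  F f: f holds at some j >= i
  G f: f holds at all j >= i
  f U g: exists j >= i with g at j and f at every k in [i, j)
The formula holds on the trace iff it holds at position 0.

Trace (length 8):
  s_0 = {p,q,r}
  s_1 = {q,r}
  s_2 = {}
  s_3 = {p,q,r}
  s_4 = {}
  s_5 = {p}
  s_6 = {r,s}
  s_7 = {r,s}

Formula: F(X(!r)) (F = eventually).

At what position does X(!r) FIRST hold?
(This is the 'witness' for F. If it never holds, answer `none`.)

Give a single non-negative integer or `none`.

s_0={p,q,r}: X(!r)=False !r=False r=True
s_1={q,r}: X(!r)=True !r=False r=True
s_2={}: X(!r)=False !r=True r=False
s_3={p,q,r}: X(!r)=True !r=False r=True
s_4={}: X(!r)=True !r=True r=False
s_5={p}: X(!r)=False !r=True r=False
s_6={r,s}: X(!r)=False !r=False r=True
s_7={r,s}: X(!r)=False !r=False r=True
F(X(!r)) holds; first witness at position 1.

Answer: 1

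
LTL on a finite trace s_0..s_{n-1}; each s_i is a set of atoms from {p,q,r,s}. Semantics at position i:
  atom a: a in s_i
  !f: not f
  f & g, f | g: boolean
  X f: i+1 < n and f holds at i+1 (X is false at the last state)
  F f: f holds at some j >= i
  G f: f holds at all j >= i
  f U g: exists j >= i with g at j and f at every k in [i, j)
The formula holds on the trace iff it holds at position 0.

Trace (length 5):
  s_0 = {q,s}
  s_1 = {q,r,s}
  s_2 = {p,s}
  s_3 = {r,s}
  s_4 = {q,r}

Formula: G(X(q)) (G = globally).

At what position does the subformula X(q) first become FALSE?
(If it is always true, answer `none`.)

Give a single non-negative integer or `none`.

Answer: 1

Derivation:
s_0={q,s}: X(q)=True q=True
s_1={q,r,s}: X(q)=False q=True
s_2={p,s}: X(q)=False q=False
s_3={r,s}: X(q)=True q=False
s_4={q,r}: X(q)=False q=True
G(X(q)) holds globally = False
First violation at position 1.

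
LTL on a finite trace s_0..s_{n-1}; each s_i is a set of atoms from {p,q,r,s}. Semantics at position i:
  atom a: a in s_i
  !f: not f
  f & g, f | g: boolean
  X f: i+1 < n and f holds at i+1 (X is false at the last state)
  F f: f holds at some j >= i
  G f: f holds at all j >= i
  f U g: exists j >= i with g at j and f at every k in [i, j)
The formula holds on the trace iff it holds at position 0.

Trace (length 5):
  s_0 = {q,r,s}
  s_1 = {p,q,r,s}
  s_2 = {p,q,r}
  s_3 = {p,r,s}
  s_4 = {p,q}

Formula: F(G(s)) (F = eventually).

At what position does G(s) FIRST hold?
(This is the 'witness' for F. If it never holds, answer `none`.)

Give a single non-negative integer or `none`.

s_0={q,r,s}: G(s)=False s=True
s_1={p,q,r,s}: G(s)=False s=True
s_2={p,q,r}: G(s)=False s=False
s_3={p,r,s}: G(s)=False s=True
s_4={p,q}: G(s)=False s=False
F(G(s)) does not hold (no witness exists).

Answer: none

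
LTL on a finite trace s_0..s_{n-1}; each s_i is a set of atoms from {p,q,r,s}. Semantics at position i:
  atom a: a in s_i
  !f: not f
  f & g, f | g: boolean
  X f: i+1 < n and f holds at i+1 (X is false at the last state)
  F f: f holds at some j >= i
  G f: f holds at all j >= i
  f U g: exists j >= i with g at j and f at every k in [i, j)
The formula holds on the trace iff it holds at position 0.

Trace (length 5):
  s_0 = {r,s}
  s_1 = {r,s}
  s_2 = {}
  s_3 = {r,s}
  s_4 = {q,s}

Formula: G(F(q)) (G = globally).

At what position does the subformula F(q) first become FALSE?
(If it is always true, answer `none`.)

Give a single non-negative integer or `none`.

Answer: none

Derivation:
s_0={r,s}: F(q)=True q=False
s_1={r,s}: F(q)=True q=False
s_2={}: F(q)=True q=False
s_3={r,s}: F(q)=True q=False
s_4={q,s}: F(q)=True q=True
G(F(q)) holds globally = True
No violation — formula holds at every position.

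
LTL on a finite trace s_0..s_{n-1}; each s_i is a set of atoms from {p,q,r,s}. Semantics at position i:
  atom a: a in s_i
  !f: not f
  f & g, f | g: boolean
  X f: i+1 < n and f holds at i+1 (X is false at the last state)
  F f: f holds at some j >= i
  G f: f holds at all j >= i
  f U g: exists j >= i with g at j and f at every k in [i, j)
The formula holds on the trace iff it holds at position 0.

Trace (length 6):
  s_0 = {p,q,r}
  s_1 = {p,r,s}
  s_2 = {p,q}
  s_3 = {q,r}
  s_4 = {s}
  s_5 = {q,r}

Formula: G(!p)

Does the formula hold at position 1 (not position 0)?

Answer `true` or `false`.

s_0={p,q,r}: G(!p)=False !p=False p=True
s_1={p,r,s}: G(!p)=False !p=False p=True
s_2={p,q}: G(!p)=False !p=False p=True
s_3={q,r}: G(!p)=True !p=True p=False
s_4={s}: G(!p)=True !p=True p=False
s_5={q,r}: G(!p)=True !p=True p=False
Evaluating at position 1: result = False

Answer: false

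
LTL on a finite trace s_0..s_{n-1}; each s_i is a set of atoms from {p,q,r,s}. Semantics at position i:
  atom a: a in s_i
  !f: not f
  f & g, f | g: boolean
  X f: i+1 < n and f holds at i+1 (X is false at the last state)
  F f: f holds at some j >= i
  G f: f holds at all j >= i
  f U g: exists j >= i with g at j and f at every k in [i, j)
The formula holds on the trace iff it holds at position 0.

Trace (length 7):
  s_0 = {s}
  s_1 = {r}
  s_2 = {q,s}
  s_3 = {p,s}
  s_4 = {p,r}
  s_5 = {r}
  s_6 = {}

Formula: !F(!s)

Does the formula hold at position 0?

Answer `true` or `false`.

Answer: false

Derivation:
s_0={s}: !F(!s)=False F(!s)=True !s=False s=True
s_1={r}: !F(!s)=False F(!s)=True !s=True s=False
s_2={q,s}: !F(!s)=False F(!s)=True !s=False s=True
s_3={p,s}: !F(!s)=False F(!s)=True !s=False s=True
s_4={p,r}: !F(!s)=False F(!s)=True !s=True s=False
s_5={r}: !F(!s)=False F(!s)=True !s=True s=False
s_6={}: !F(!s)=False F(!s)=True !s=True s=False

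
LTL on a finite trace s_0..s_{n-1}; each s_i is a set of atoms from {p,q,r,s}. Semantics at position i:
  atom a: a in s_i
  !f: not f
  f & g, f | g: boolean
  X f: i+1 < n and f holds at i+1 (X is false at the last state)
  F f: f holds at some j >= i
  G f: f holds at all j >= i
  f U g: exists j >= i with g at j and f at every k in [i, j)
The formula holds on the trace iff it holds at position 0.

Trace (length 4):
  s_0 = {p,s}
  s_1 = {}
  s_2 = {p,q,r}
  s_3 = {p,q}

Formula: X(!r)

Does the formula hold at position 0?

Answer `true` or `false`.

s_0={p,s}: X(!r)=True !r=True r=False
s_1={}: X(!r)=False !r=True r=False
s_2={p,q,r}: X(!r)=True !r=False r=True
s_3={p,q}: X(!r)=False !r=True r=False

Answer: true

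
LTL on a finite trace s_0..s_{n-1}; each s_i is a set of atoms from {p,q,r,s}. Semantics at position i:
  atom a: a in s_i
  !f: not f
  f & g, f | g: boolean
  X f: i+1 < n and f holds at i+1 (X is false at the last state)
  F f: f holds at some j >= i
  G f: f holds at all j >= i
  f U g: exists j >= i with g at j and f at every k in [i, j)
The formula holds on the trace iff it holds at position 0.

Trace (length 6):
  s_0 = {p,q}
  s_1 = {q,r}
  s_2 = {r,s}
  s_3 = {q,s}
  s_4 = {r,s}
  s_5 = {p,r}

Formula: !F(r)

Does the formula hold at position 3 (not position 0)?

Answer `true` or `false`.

Answer: false

Derivation:
s_0={p,q}: !F(r)=False F(r)=True r=False
s_1={q,r}: !F(r)=False F(r)=True r=True
s_2={r,s}: !F(r)=False F(r)=True r=True
s_3={q,s}: !F(r)=False F(r)=True r=False
s_4={r,s}: !F(r)=False F(r)=True r=True
s_5={p,r}: !F(r)=False F(r)=True r=True
Evaluating at position 3: result = False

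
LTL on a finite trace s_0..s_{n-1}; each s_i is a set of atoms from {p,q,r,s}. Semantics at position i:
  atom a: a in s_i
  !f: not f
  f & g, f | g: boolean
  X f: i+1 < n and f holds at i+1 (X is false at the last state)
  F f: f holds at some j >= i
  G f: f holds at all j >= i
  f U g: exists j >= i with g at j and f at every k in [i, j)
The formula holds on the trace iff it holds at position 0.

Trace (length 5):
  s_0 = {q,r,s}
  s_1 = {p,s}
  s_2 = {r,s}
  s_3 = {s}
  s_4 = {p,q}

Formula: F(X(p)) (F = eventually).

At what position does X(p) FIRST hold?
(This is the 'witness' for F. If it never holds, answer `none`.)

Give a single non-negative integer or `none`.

Answer: 0

Derivation:
s_0={q,r,s}: X(p)=True p=False
s_1={p,s}: X(p)=False p=True
s_2={r,s}: X(p)=False p=False
s_3={s}: X(p)=True p=False
s_4={p,q}: X(p)=False p=True
F(X(p)) holds; first witness at position 0.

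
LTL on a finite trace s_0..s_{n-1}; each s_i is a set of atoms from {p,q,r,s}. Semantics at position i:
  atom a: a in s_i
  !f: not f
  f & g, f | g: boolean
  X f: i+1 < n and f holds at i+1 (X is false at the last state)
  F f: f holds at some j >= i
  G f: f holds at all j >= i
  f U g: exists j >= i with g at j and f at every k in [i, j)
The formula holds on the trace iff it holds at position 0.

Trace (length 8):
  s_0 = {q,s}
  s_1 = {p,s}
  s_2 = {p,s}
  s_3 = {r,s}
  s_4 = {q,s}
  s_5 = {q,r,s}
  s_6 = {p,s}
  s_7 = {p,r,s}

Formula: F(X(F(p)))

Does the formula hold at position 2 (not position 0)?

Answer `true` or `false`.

Answer: true

Derivation:
s_0={q,s}: F(X(F(p)))=True X(F(p))=True F(p)=True p=False
s_1={p,s}: F(X(F(p)))=True X(F(p))=True F(p)=True p=True
s_2={p,s}: F(X(F(p)))=True X(F(p))=True F(p)=True p=True
s_3={r,s}: F(X(F(p)))=True X(F(p))=True F(p)=True p=False
s_4={q,s}: F(X(F(p)))=True X(F(p))=True F(p)=True p=False
s_5={q,r,s}: F(X(F(p)))=True X(F(p))=True F(p)=True p=False
s_6={p,s}: F(X(F(p)))=True X(F(p))=True F(p)=True p=True
s_7={p,r,s}: F(X(F(p)))=False X(F(p))=False F(p)=True p=True
Evaluating at position 2: result = True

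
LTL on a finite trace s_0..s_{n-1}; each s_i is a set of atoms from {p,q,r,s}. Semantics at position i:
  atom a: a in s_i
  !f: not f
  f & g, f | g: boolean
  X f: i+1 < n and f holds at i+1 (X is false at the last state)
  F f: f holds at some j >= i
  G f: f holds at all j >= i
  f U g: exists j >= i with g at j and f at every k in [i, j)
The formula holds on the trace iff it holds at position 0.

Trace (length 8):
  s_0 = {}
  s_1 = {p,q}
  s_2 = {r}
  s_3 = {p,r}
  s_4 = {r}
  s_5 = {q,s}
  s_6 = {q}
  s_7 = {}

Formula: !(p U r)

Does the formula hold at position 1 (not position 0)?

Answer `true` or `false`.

Answer: false

Derivation:
s_0={}: !(p U r)=True (p U r)=False p=False r=False
s_1={p,q}: !(p U r)=False (p U r)=True p=True r=False
s_2={r}: !(p U r)=False (p U r)=True p=False r=True
s_3={p,r}: !(p U r)=False (p U r)=True p=True r=True
s_4={r}: !(p U r)=False (p U r)=True p=False r=True
s_5={q,s}: !(p U r)=True (p U r)=False p=False r=False
s_6={q}: !(p U r)=True (p U r)=False p=False r=False
s_7={}: !(p U r)=True (p U r)=False p=False r=False
Evaluating at position 1: result = False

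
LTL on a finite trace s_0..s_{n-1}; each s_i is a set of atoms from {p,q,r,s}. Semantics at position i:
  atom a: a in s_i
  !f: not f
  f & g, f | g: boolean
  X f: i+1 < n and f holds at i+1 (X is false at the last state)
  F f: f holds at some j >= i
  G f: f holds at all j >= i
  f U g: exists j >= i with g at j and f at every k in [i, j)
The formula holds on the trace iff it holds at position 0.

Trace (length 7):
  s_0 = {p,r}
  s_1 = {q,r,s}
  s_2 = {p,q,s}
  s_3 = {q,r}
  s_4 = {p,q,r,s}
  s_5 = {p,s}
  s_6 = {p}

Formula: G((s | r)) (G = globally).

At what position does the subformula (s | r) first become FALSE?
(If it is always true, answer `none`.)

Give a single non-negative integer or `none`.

Answer: 6

Derivation:
s_0={p,r}: (s | r)=True s=False r=True
s_1={q,r,s}: (s | r)=True s=True r=True
s_2={p,q,s}: (s | r)=True s=True r=False
s_3={q,r}: (s | r)=True s=False r=True
s_4={p,q,r,s}: (s | r)=True s=True r=True
s_5={p,s}: (s | r)=True s=True r=False
s_6={p}: (s | r)=False s=False r=False
G((s | r)) holds globally = False
First violation at position 6.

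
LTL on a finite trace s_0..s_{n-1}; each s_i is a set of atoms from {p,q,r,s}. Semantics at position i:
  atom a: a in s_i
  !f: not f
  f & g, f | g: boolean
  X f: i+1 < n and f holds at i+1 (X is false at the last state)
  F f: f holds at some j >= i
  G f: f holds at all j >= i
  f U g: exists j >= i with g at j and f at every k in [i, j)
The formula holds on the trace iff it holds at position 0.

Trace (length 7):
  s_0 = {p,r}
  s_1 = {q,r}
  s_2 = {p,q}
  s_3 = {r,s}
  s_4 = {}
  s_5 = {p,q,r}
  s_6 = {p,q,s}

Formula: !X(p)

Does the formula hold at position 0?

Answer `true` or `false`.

Answer: true

Derivation:
s_0={p,r}: !X(p)=True X(p)=False p=True
s_1={q,r}: !X(p)=False X(p)=True p=False
s_2={p,q}: !X(p)=True X(p)=False p=True
s_3={r,s}: !X(p)=True X(p)=False p=False
s_4={}: !X(p)=False X(p)=True p=False
s_5={p,q,r}: !X(p)=False X(p)=True p=True
s_6={p,q,s}: !X(p)=True X(p)=False p=True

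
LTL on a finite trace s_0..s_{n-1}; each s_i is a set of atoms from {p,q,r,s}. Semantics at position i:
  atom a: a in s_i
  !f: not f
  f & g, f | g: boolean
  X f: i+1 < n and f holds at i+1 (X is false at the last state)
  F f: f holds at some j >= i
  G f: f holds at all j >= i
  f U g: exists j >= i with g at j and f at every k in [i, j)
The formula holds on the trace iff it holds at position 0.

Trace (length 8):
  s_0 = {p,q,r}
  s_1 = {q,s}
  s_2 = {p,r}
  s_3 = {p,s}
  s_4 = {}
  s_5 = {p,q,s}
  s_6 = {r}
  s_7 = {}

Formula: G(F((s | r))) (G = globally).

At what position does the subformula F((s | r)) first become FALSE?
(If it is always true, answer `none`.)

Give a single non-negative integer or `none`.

Answer: 7

Derivation:
s_0={p,q,r}: F((s | r))=True (s | r)=True s=False r=True
s_1={q,s}: F((s | r))=True (s | r)=True s=True r=False
s_2={p,r}: F((s | r))=True (s | r)=True s=False r=True
s_3={p,s}: F((s | r))=True (s | r)=True s=True r=False
s_4={}: F((s | r))=True (s | r)=False s=False r=False
s_5={p,q,s}: F((s | r))=True (s | r)=True s=True r=False
s_6={r}: F((s | r))=True (s | r)=True s=False r=True
s_7={}: F((s | r))=False (s | r)=False s=False r=False
G(F((s | r))) holds globally = False
First violation at position 7.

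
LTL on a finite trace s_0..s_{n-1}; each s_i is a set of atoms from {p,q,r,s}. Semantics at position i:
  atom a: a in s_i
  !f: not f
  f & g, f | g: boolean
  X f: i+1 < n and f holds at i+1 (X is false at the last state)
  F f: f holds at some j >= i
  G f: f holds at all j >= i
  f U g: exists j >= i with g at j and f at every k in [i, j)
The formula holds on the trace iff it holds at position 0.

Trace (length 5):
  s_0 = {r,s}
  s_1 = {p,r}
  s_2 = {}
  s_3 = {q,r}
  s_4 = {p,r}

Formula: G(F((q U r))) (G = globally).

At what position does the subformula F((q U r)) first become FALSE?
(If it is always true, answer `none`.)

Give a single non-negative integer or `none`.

s_0={r,s}: F((q U r))=True (q U r)=True q=False r=True
s_1={p,r}: F((q U r))=True (q U r)=True q=False r=True
s_2={}: F((q U r))=True (q U r)=False q=False r=False
s_3={q,r}: F((q U r))=True (q U r)=True q=True r=True
s_4={p,r}: F((q U r))=True (q U r)=True q=False r=True
G(F((q U r))) holds globally = True
No violation — formula holds at every position.

Answer: none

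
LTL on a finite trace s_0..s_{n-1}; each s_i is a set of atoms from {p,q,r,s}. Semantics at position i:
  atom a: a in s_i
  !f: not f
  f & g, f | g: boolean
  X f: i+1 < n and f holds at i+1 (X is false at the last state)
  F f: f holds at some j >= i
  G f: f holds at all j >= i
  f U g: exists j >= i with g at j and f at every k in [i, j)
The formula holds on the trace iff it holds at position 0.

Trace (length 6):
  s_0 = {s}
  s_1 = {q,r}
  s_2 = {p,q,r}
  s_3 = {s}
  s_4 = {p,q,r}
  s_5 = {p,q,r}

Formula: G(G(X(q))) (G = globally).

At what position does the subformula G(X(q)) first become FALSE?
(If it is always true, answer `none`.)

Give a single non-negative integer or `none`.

s_0={s}: G(X(q))=False X(q)=True q=False
s_1={q,r}: G(X(q))=False X(q)=True q=True
s_2={p,q,r}: G(X(q))=False X(q)=False q=True
s_3={s}: G(X(q))=False X(q)=True q=False
s_4={p,q,r}: G(X(q))=False X(q)=True q=True
s_5={p,q,r}: G(X(q))=False X(q)=False q=True
G(G(X(q))) holds globally = False
First violation at position 0.

Answer: 0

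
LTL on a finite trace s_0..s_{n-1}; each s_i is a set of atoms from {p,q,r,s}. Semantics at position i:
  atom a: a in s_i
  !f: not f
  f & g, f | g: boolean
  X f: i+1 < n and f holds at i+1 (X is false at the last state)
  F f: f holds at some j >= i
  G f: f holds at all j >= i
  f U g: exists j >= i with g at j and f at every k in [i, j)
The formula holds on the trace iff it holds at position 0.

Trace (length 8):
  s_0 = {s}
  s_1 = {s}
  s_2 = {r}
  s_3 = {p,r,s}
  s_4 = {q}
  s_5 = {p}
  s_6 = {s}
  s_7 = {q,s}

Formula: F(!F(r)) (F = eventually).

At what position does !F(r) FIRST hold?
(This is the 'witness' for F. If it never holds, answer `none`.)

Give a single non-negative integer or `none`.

Answer: 4

Derivation:
s_0={s}: !F(r)=False F(r)=True r=False
s_1={s}: !F(r)=False F(r)=True r=False
s_2={r}: !F(r)=False F(r)=True r=True
s_3={p,r,s}: !F(r)=False F(r)=True r=True
s_4={q}: !F(r)=True F(r)=False r=False
s_5={p}: !F(r)=True F(r)=False r=False
s_6={s}: !F(r)=True F(r)=False r=False
s_7={q,s}: !F(r)=True F(r)=False r=False
F(!F(r)) holds; first witness at position 4.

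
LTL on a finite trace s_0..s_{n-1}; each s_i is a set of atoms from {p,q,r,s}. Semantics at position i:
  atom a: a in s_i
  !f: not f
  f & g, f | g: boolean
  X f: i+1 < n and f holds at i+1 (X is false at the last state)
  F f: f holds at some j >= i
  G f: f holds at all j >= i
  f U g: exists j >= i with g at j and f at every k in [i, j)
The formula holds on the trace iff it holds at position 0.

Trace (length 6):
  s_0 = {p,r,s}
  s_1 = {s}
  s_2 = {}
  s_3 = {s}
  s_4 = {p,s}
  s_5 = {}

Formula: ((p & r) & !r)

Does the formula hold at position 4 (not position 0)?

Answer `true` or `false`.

s_0={p,r,s}: ((p & r) & !r)=False (p & r)=True p=True r=True !r=False
s_1={s}: ((p & r) & !r)=False (p & r)=False p=False r=False !r=True
s_2={}: ((p & r) & !r)=False (p & r)=False p=False r=False !r=True
s_3={s}: ((p & r) & !r)=False (p & r)=False p=False r=False !r=True
s_4={p,s}: ((p & r) & !r)=False (p & r)=False p=True r=False !r=True
s_5={}: ((p & r) & !r)=False (p & r)=False p=False r=False !r=True
Evaluating at position 4: result = False

Answer: false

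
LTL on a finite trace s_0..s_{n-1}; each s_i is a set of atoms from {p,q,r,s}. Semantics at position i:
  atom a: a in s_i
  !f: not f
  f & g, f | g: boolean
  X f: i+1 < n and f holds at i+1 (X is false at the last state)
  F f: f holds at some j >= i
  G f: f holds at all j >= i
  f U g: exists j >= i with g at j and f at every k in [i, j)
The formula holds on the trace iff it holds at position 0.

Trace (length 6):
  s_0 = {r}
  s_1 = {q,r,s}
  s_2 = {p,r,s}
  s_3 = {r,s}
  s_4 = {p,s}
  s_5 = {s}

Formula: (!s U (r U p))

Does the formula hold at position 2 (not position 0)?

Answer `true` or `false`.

Answer: true

Derivation:
s_0={r}: (!s U (r U p))=True !s=True s=False (r U p)=True r=True p=False
s_1={q,r,s}: (!s U (r U p))=True !s=False s=True (r U p)=True r=True p=False
s_2={p,r,s}: (!s U (r U p))=True !s=False s=True (r U p)=True r=True p=True
s_3={r,s}: (!s U (r U p))=True !s=False s=True (r U p)=True r=True p=False
s_4={p,s}: (!s U (r U p))=True !s=False s=True (r U p)=True r=False p=True
s_5={s}: (!s U (r U p))=False !s=False s=True (r U p)=False r=False p=False
Evaluating at position 2: result = True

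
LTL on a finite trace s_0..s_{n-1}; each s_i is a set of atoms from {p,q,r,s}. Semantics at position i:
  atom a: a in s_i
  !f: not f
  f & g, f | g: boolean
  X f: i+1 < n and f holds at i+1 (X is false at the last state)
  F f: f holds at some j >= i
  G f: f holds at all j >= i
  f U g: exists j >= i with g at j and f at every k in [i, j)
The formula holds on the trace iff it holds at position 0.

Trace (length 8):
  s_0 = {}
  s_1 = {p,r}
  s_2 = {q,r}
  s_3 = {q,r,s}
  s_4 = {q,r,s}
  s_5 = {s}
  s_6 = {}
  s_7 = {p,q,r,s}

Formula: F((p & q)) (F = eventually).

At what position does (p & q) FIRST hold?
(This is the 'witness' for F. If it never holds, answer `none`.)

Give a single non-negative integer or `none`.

s_0={}: (p & q)=False p=False q=False
s_1={p,r}: (p & q)=False p=True q=False
s_2={q,r}: (p & q)=False p=False q=True
s_3={q,r,s}: (p & q)=False p=False q=True
s_4={q,r,s}: (p & q)=False p=False q=True
s_5={s}: (p & q)=False p=False q=False
s_6={}: (p & q)=False p=False q=False
s_7={p,q,r,s}: (p & q)=True p=True q=True
F((p & q)) holds; first witness at position 7.

Answer: 7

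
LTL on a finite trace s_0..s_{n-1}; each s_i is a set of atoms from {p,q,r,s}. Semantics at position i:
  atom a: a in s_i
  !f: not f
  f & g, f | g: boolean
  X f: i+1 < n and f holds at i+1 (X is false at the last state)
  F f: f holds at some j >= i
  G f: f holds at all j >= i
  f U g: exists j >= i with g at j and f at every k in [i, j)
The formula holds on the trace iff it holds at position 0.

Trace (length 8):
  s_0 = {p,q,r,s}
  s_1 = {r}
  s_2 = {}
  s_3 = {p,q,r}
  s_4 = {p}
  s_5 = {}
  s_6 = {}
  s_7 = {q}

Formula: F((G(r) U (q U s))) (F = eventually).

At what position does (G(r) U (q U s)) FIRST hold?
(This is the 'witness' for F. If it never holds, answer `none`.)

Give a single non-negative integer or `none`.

Answer: 0

Derivation:
s_0={p,q,r,s}: (G(r) U (q U s))=True G(r)=False r=True (q U s)=True q=True s=True
s_1={r}: (G(r) U (q U s))=False G(r)=False r=True (q U s)=False q=False s=False
s_2={}: (G(r) U (q U s))=False G(r)=False r=False (q U s)=False q=False s=False
s_3={p,q,r}: (G(r) U (q U s))=False G(r)=False r=True (q U s)=False q=True s=False
s_4={p}: (G(r) U (q U s))=False G(r)=False r=False (q U s)=False q=False s=False
s_5={}: (G(r) U (q U s))=False G(r)=False r=False (q U s)=False q=False s=False
s_6={}: (G(r) U (q U s))=False G(r)=False r=False (q U s)=False q=False s=False
s_7={q}: (G(r) U (q U s))=False G(r)=False r=False (q U s)=False q=True s=False
F((G(r) U (q U s))) holds; first witness at position 0.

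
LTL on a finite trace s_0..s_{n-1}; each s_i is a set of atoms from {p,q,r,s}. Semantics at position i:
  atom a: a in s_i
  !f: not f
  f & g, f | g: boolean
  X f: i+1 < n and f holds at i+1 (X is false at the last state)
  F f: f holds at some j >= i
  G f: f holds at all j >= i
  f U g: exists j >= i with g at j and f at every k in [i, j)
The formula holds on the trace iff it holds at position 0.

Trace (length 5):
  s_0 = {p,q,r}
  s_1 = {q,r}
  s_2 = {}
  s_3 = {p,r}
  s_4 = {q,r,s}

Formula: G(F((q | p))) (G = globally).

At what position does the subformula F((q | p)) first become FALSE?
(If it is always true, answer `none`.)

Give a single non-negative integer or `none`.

Answer: none

Derivation:
s_0={p,q,r}: F((q | p))=True (q | p)=True q=True p=True
s_1={q,r}: F((q | p))=True (q | p)=True q=True p=False
s_2={}: F((q | p))=True (q | p)=False q=False p=False
s_3={p,r}: F((q | p))=True (q | p)=True q=False p=True
s_4={q,r,s}: F((q | p))=True (q | p)=True q=True p=False
G(F((q | p))) holds globally = True
No violation — formula holds at every position.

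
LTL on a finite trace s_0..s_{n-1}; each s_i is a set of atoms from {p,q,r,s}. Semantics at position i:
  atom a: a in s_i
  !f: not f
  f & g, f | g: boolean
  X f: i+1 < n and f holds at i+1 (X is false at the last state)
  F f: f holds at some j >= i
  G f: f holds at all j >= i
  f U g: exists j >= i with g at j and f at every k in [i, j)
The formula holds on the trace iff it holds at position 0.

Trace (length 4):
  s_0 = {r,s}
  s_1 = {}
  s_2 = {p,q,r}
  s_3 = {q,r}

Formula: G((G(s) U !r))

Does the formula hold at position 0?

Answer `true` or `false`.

Answer: false

Derivation:
s_0={r,s}: G((G(s) U !r))=False (G(s) U !r)=False G(s)=False s=True !r=False r=True
s_1={}: G((G(s) U !r))=False (G(s) U !r)=True G(s)=False s=False !r=True r=False
s_2={p,q,r}: G((G(s) U !r))=False (G(s) U !r)=False G(s)=False s=False !r=False r=True
s_3={q,r}: G((G(s) U !r))=False (G(s) U !r)=False G(s)=False s=False !r=False r=True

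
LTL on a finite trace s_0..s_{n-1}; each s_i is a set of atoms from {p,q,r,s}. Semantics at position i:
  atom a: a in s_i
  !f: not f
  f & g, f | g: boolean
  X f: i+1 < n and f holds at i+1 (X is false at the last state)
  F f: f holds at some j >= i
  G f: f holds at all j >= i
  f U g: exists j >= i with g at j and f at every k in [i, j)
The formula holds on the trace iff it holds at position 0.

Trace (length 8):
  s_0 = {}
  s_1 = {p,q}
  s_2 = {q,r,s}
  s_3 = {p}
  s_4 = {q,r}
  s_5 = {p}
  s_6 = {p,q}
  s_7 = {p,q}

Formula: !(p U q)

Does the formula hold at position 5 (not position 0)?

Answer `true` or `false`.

Answer: false

Derivation:
s_0={}: !(p U q)=True (p U q)=False p=False q=False
s_1={p,q}: !(p U q)=False (p U q)=True p=True q=True
s_2={q,r,s}: !(p U q)=False (p U q)=True p=False q=True
s_3={p}: !(p U q)=False (p U q)=True p=True q=False
s_4={q,r}: !(p U q)=False (p U q)=True p=False q=True
s_5={p}: !(p U q)=False (p U q)=True p=True q=False
s_6={p,q}: !(p U q)=False (p U q)=True p=True q=True
s_7={p,q}: !(p U q)=False (p U q)=True p=True q=True
Evaluating at position 5: result = False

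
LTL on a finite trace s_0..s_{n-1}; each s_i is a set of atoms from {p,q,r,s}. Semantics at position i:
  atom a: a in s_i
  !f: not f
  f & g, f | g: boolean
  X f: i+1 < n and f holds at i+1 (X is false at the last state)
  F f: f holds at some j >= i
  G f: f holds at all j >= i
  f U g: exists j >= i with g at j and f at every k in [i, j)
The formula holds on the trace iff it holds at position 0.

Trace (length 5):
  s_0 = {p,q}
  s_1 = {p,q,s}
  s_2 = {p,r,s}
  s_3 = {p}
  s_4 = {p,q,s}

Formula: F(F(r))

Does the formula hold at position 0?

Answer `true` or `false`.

Answer: true

Derivation:
s_0={p,q}: F(F(r))=True F(r)=True r=False
s_1={p,q,s}: F(F(r))=True F(r)=True r=False
s_2={p,r,s}: F(F(r))=True F(r)=True r=True
s_3={p}: F(F(r))=False F(r)=False r=False
s_4={p,q,s}: F(F(r))=False F(r)=False r=False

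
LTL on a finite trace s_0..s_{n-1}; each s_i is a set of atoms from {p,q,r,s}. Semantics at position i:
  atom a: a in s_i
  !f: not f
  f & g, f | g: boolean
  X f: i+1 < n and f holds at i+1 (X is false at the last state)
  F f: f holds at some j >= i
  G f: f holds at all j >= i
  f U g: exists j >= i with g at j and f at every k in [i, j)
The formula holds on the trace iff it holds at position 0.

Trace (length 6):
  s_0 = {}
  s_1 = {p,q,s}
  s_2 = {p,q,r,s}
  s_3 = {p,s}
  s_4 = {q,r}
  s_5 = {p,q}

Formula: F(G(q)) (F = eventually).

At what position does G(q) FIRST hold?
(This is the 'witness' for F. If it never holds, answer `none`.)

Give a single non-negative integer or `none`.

Answer: 4

Derivation:
s_0={}: G(q)=False q=False
s_1={p,q,s}: G(q)=False q=True
s_2={p,q,r,s}: G(q)=False q=True
s_3={p,s}: G(q)=False q=False
s_4={q,r}: G(q)=True q=True
s_5={p,q}: G(q)=True q=True
F(G(q)) holds; first witness at position 4.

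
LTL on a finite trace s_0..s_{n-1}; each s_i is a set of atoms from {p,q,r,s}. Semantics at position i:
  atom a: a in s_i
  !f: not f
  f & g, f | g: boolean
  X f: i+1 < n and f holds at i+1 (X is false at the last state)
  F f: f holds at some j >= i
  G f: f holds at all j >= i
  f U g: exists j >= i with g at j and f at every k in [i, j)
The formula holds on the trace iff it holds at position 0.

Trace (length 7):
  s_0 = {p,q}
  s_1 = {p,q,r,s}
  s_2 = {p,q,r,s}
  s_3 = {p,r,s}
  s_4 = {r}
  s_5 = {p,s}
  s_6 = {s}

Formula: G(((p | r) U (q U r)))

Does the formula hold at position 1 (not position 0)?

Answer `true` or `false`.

s_0={p,q}: G(((p | r) U (q U r)))=False ((p | r) U (q U r))=True (p | r)=True p=True r=False (q U r)=True q=True
s_1={p,q,r,s}: G(((p | r) U (q U r)))=False ((p | r) U (q U r))=True (p | r)=True p=True r=True (q U r)=True q=True
s_2={p,q,r,s}: G(((p | r) U (q U r)))=False ((p | r) U (q U r))=True (p | r)=True p=True r=True (q U r)=True q=True
s_3={p,r,s}: G(((p | r) U (q U r)))=False ((p | r) U (q U r))=True (p | r)=True p=True r=True (q U r)=True q=False
s_4={r}: G(((p | r) U (q U r)))=False ((p | r) U (q U r))=True (p | r)=True p=False r=True (q U r)=True q=False
s_5={p,s}: G(((p | r) U (q U r)))=False ((p | r) U (q U r))=False (p | r)=True p=True r=False (q U r)=False q=False
s_6={s}: G(((p | r) U (q U r)))=False ((p | r) U (q U r))=False (p | r)=False p=False r=False (q U r)=False q=False
Evaluating at position 1: result = False

Answer: false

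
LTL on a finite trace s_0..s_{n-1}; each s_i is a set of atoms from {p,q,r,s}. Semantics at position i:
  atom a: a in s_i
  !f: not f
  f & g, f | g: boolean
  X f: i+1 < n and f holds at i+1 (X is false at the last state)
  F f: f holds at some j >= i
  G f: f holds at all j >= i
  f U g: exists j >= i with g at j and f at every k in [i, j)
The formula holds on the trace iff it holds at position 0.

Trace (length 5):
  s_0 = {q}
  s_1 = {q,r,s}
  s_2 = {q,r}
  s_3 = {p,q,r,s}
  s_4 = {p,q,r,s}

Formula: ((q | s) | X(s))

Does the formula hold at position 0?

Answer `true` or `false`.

s_0={q}: ((q | s) | X(s))=True (q | s)=True q=True s=False X(s)=True
s_1={q,r,s}: ((q | s) | X(s))=True (q | s)=True q=True s=True X(s)=False
s_2={q,r}: ((q | s) | X(s))=True (q | s)=True q=True s=False X(s)=True
s_3={p,q,r,s}: ((q | s) | X(s))=True (q | s)=True q=True s=True X(s)=True
s_4={p,q,r,s}: ((q | s) | X(s))=True (q | s)=True q=True s=True X(s)=False

Answer: true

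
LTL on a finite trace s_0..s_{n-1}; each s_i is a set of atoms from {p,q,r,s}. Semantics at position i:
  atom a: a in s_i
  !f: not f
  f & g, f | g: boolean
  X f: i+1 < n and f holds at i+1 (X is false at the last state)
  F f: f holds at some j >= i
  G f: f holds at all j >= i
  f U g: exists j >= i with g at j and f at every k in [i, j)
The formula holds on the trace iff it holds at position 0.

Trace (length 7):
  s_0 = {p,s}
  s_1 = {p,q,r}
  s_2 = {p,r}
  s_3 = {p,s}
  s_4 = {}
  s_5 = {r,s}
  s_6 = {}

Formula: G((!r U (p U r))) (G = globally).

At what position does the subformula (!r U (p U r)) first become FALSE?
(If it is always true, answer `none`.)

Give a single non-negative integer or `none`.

Answer: 6

Derivation:
s_0={p,s}: (!r U (p U r))=True !r=True r=False (p U r)=True p=True
s_1={p,q,r}: (!r U (p U r))=True !r=False r=True (p U r)=True p=True
s_2={p,r}: (!r U (p U r))=True !r=False r=True (p U r)=True p=True
s_3={p,s}: (!r U (p U r))=True !r=True r=False (p U r)=False p=True
s_4={}: (!r U (p U r))=True !r=True r=False (p U r)=False p=False
s_5={r,s}: (!r U (p U r))=True !r=False r=True (p U r)=True p=False
s_6={}: (!r U (p U r))=False !r=True r=False (p U r)=False p=False
G((!r U (p U r))) holds globally = False
First violation at position 6.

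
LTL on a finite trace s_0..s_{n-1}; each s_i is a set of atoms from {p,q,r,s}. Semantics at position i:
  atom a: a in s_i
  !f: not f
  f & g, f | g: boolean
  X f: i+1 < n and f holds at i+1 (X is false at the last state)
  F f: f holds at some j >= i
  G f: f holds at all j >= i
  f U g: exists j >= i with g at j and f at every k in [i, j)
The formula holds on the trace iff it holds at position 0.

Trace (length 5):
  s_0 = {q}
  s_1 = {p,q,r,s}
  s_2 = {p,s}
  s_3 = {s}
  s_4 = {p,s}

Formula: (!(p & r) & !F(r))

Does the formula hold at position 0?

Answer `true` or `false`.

s_0={q}: (!(p & r) & !F(r))=False !(p & r)=True (p & r)=False p=False r=False !F(r)=False F(r)=True
s_1={p,q,r,s}: (!(p & r) & !F(r))=False !(p & r)=False (p & r)=True p=True r=True !F(r)=False F(r)=True
s_2={p,s}: (!(p & r) & !F(r))=True !(p & r)=True (p & r)=False p=True r=False !F(r)=True F(r)=False
s_3={s}: (!(p & r) & !F(r))=True !(p & r)=True (p & r)=False p=False r=False !F(r)=True F(r)=False
s_4={p,s}: (!(p & r) & !F(r))=True !(p & r)=True (p & r)=False p=True r=False !F(r)=True F(r)=False

Answer: false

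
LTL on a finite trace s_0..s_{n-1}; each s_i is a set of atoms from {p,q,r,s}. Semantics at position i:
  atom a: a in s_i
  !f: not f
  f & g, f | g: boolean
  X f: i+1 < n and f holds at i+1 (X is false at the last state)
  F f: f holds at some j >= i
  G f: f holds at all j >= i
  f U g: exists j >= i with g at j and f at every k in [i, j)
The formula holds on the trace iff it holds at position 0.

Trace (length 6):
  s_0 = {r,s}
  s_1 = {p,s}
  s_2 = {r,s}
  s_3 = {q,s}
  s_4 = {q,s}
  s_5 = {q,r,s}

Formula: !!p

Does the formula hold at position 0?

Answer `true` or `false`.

s_0={r,s}: !!p=False !p=True p=False
s_1={p,s}: !!p=True !p=False p=True
s_2={r,s}: !!p=False !p=True p=False
s_3={q,s}: !!p=False !p=True p=False
s_4={q,s}: !!p=False !p=True p=False
s_5={q,r,s}: !!p=False !p=True p=False

Answer: false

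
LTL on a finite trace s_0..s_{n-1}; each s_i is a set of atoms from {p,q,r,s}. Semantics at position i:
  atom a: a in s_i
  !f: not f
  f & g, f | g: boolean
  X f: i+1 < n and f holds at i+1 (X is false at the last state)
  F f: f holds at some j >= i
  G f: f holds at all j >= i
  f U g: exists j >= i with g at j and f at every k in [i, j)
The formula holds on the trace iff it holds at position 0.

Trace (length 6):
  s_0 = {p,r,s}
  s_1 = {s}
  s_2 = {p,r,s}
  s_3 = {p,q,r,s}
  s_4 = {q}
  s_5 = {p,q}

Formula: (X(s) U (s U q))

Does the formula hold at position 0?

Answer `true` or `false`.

Answer: true

Derivation:
s_0={p,r,s}: (X(s) U (s U q))=True X(s)=True s=True (s U q)=True q=False
s_1={s}: (X(s) U (s U q))=True X(s)=True s=True (s U q)=True q=False
s_2={p,r,s}: (X(s) U (s U q))=True X(s)=True s=True (s U q)=True q=False
s_3={p,q,r,s}: (X(s) U (s U q))=True X(s)=False s=True (s U q)=True q=True
s_4={q}: (X(s) U (s U q))=True X(s)=False s=False (s U q)=True q=True
s_5={p,q}: (X(s) U (s U q))=True X(s)=False s=False (s U q)=True q=True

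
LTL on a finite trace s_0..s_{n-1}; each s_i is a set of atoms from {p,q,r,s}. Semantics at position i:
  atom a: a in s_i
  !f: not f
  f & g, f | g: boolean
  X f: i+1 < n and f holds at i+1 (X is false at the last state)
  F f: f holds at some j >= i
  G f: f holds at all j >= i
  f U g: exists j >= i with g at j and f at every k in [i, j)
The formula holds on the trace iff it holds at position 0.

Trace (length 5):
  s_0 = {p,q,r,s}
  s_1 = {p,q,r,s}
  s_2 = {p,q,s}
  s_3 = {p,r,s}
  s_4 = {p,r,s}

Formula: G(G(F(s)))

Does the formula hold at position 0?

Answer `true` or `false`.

s_0={p,q,r,s}: G(G(F(s)))=True G(F(s))=True F(s)=True s=True
s_1={p,q,r,s}: G(G(F(s)))=True G(F(s))=True F(s)=True s=True
s_2={p,q,s}: G(G(F(s)))=True G(F(s))=True F(s)=True s=True
s_3={p,r,s}: G(G(F(s)))=True G(F(s))=True F(s)=True s=True
s_4={p,r,s}: G(G(F(s)))=True G(F(s))=True F(s)=True s=True

Answer: true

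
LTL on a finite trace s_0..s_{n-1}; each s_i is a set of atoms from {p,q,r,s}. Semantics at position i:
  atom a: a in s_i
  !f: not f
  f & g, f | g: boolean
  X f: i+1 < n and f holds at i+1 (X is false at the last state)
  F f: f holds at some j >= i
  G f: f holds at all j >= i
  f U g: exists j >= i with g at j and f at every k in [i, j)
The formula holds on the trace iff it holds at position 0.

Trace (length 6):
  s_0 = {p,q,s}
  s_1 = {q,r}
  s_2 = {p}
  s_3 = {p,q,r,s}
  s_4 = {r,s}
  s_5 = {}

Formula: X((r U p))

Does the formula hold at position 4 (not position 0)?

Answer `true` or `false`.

s_0={p,q,s}: X((r U p))=True (r U p)=True r=False p=True
s_1={q,r}: X((r U p))=True (r U p)=True r=True p=False
s_2={p}: X((r U p))=True (r U p)=True r=False p=True
s_3={p,q,r,s}: X((r U p))=False (r U p)=True r=True p=True
s_4={r,s}: X((r U p))=False (r U p)=False r=True p=False
s_5={}: X((r U p))=False (r U p)=False r=False p=False
Evaluating at position 4: result = False

Answer: false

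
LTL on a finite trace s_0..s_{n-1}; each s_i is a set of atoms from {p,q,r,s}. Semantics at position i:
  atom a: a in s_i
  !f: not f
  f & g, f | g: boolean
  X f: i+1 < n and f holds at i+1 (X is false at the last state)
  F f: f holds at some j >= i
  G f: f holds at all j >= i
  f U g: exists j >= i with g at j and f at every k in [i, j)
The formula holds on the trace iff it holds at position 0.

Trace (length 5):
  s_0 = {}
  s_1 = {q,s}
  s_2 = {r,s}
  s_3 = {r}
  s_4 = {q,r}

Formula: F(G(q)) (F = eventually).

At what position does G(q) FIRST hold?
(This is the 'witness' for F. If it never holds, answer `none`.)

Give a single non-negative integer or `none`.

s_0={}: G(q)=False q=False
s_1={q,s}: G(q)=False q=True
s_2={r,s}: G(q)=False q=False
s_3={r}: G(q)=False q=False
s_4={q,r}: G(q)=True q=True
F(G(q)) holds; first witness at position 4.

Answer: 4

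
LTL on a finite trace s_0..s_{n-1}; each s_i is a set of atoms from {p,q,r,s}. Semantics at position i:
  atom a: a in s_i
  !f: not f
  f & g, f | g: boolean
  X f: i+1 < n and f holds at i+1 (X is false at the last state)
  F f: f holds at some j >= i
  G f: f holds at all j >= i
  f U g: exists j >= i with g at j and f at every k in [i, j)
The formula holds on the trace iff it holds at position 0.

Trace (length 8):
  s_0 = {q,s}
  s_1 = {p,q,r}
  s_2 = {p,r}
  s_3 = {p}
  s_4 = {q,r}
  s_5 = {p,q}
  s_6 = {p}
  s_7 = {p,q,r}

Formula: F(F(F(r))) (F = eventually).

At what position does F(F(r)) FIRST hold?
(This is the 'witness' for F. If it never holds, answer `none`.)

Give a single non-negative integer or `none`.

s_0={q,s}: F(F(r))=True F(r)=True r=False
s_1={p,q,r}: F(F(r))=True F(r)=True r=True
s_2={p,r}: F(F(r))=True F(r)=True r=True
s_3={p}: F(F(r))=True F(r)=True r=False
s_4={q,r}: F(F(r))=True F(r)=True r=True
s_5={p,q}: F(F(r))=True F(r)=True r=False
s_6={p}: F(F(r))=True F(r)=True r=False
s_7={p,q,r}: F(F(r))=True F(r)=True r=True
F(F(F(r))) holds; first witness at position 0.

Answer: 0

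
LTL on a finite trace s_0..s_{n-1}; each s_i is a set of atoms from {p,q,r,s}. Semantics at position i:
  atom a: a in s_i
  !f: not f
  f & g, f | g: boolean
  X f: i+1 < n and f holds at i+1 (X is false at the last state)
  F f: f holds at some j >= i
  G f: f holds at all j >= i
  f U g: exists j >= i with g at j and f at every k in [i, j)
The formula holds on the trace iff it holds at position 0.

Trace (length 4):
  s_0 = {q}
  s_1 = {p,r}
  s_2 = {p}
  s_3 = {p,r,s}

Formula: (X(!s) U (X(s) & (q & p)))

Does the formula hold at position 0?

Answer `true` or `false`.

s_0={q}: (X(!s) U (X(s) & (q & p)))=False X(!s)=True !s=True s=False (X(s) & (q & p))=False X(s)=False (q & p)=False q=True p=False
s_1={p,r}: (X(!s) U (X(s) & (q & p)))=False X(!s)=True !s=True s=False (X(s) & (q & p))=False X(s)=False (q & p)=False q=False p=True
s_2={p}: (X(!s) U (X(s) & (q & p)))=False X(!s)=False !s=True s=False (X(s) & (q & p))=False X(s)=True (q & p)=False q=False p=True
s_3={p,r,s}: (X(!s) U (X(s) & (q & p)))=False X(!s)=False !s=False s=True (X(s) & (q & p))=False X(s)=False (q & p)=False q=False p=True

Answer: false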